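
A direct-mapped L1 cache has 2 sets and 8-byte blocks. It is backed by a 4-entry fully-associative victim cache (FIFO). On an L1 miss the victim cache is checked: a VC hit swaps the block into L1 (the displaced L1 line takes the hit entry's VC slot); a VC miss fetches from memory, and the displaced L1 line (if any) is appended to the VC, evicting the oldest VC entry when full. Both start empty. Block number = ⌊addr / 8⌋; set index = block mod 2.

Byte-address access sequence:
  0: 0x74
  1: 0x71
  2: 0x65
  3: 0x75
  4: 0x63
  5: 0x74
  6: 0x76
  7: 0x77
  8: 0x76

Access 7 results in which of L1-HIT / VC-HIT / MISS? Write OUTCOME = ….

OUTCOME = L1-HIT

#0 0x74→b14/s0 MISS; vc=[]
#1 0x71→b14/s0 L1-HIT; vc=[]
#2 0x65→b12/s0 MISS; vc=[14]
#3 0x75→b14/s0 VC-HIT; vc=[12]
#4 0x63→b12/s0 VC-HIT; vc=[14]
#5 0x74→b14/s0 VC-HIT; vc=[12]
#6 0x76→b14/s0 L1-HIT; vc=[12]
#7 0x77→b14/s0 L1-HIT; vc=[12]
#8 0x76→b14/s0 L1-HIT; vc=[12]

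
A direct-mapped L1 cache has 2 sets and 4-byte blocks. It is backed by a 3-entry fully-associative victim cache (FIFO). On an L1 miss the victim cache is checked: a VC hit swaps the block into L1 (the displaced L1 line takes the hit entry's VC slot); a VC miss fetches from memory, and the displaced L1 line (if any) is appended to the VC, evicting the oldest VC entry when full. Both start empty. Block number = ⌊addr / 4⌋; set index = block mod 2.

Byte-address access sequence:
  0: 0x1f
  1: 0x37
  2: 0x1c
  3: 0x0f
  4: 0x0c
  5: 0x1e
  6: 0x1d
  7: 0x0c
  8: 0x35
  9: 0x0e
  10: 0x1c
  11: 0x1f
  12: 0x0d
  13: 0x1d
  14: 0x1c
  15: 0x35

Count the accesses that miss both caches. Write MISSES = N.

#0 0x1f→b7/s1 MISS; vc=[]
#1 0x37→b13/s1 MISS; vc=[7]
#2 0x1c→b7/s1 VC-HIT; vc=[13]
#3 0xf→b3/s1 MISS; vc=[13,7]
#4 0xc→b3/s1 L1-HIT; vc=[13,7]
#5 0x1e→b7/s1 VC-HIT; vc=[13,3]
#6 0x1d→b7/s1 L1-HIT; vc=[13,3]
#7 0xc→b3/s1 VC-HIT; vc=[13,7]
#8 0x35→b13/s1 VC-HIT; vc=[3,7]
#9 0xe→b3/s1 VC-HIT; vc=[13,7]
#10 0x1c→b7/s1 VC-HIT; vc=[13,3]
#11 0x1f→b7/s1 L1-HIT; vc=[13,3]
#12 0xd→b3/s1 VC-HIT; vc=[13,7]
#13 0x1d→b7/s1 VC-HIT; vc=[13,3]
#14 0x1c→b7/s1 L1-HIT; vc=[13,3]
#15 0x35→b13/s1 VC-HIT; vc=[7,3]

MISSES = 3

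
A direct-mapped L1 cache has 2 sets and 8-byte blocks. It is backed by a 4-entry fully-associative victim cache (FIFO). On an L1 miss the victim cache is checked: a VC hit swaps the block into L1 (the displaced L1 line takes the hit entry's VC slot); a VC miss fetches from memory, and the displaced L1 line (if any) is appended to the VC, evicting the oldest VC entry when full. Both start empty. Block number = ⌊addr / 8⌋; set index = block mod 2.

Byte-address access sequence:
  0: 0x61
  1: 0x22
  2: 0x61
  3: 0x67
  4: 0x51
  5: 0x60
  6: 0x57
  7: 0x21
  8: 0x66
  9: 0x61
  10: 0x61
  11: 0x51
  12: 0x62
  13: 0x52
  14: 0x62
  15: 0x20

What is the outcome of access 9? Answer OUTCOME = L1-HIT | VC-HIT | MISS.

OUTCOME = L1-HIT

#0 0x61→b12/s0 MISS; vc=[]
#1 0x22→b4/s0 MISS; vc=[12]
#2 0x61→b12/s0 VC-HIT; vc=[4]
#3 0x67→b12/s0 L1-HIT; vc=[4]
#4 0x51→b10/s0 MISS; vc=[4,12]
#5 0x60→b12/s0 VC-HIT; vc=[4,10]
#6 0x57→b10/s0 VC-HIT; vc=[4,12]
#7 0x21→b4/s0 VC-HIT; vc=[10,12]
#8 0x66→b12/s0 VC-HIT; vc=[10,4]
#9 0x61→b12/s0 L1-HIT; vc=[10,4]
#10 0x61→b12/s0 L1-HIT; vc=[10,4]
#11 0x51→b10/s0 VC-HIT; vc=[12,4]
#12 0x62→b12/s0 VC-HIT; vc=[10,4]
#13 0x52→b10/s0 VC-HIT; vc=[12,4]
#14 0x62→b12/s0 VC-HIT; vc=[10,4]
#15 0x20→b4/s0 VC-HIT; vc=[10,12]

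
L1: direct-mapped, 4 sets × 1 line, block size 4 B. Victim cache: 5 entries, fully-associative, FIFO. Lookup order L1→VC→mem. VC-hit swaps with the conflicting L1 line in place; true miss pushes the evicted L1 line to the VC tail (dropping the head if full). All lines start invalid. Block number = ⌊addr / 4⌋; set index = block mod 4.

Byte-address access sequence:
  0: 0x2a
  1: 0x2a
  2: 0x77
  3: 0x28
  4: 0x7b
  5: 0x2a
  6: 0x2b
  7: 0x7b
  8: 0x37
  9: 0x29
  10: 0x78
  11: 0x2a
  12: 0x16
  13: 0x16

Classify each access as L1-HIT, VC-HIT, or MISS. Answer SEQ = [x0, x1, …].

SEQ = [MISS, L1-HIT, MISS, L1-HIT, MISS, VC-HIT, L1-HIT, VC-HIT, MISS, VC-HIT, VC-HIT, VC-HIT, MISS, L1-HIT]

  [0] addr=0x2a blk=10 s=2: MISS | VC []
  [1] addr=0x2a blk=10 s=2: L1-HIT | VC []
  [2] addr=0x77 blk=29 s=1: MISS | VC []
  [3] addr=0x28 blk=10 s=2: L1-HIT | VC []
  [4] addr=0x7b blk=30 s=2: MISS | VC [10]
  [5] addr=0x2a blk=10 s=2: VC-HIT | VC [30]
  [6] addr=0x2b blk=10 s=2: L1-HIT | VC [30]
  [7] addr=0x7b blk=30 s=2: VC-HIT | VC [10]
  [8] addr=0x37 blk=13 s=1: MISS | VC [10, 29]
  [9] addr=0x29 blk=10 s=2: VC-HIT | VC [30, 29]
  [10] addr=0x78 blk=30 s=2: VC-HIT | VC [10, 29]
  [11] addr=0x2a blk=10 s=2: VC-HIT | VC [30, 29]
  [12] addr=0x16 blk=5 s=1: MISS | VC [30, 29, 13]
  [13] addr=0x16 blk=5 s=1: L1-HIT | VC [30, 29, 13]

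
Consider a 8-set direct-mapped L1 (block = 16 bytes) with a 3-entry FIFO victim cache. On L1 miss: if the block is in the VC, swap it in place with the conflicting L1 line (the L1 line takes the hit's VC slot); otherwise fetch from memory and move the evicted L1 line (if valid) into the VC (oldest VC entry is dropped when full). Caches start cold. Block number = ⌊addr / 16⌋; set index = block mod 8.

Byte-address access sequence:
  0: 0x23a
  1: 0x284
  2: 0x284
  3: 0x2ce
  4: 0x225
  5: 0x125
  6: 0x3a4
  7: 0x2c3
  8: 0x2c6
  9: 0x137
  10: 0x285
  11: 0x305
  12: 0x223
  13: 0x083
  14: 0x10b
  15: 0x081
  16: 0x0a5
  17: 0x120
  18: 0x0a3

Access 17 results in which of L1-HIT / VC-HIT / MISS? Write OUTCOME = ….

OUTCOME = MISS

  [0] addr=0x23a blk=35 s=3: MISS | VC []
  [1] addr=0x284 blk=40 s=0: MISS | VC []
  [2] addr=0x284 blk=40 s=0: L1-HIT | VC []
  [3] addr=0x2ce blk=44 s=4: MISS | VC []
  [4] addr=0x225 blk=34 s=2: MISS | VC []
  [5] addr=0x125 blk=18 s=2: MISS | VC [34]
  [6] addr=0x3a4 blk=58 s=2: MISS | VC [34, 18]
  [7] addr=0x2c3 blk=44 s=4: L1-HIT | VC [34, 18]
  [8] addr=0x2c6 blk=44 s=4: L1-HIT | VC [34, 18]
  [9] addr=0x137 blk=19 s=3: MISS | VC [34, 18, 35]
  [10] addr=0x285 blk=40 s=0: L1-HIT | VC [34, 18, 35]
  [11] addr=0x305 blk=48 s=0: MISS | VC [18, 35, 40]
  [12] addr=0x223 blk=34 s=2: MISS | VC [35, 40, 58]
  [13] addr=0x83 blk=8 s=0: MISS | VC [40, 58, 48]
  [14] addr=0x10b blk=16 s=0: MISS | VC [58, 48, 8]
  [15] addr=0x81 blk=8 s=0: VC-HIT | VC [58, 48, 16]
  [16] addr=0xa5 blk=10 s=2: MISS | VC [48, 16, 34]
  [17] addr=0x120 blk=18 s=2: MISS | VC [16, 34, 10]
  [18] addr=0xa3 blk=10 s=2: VC-HIT | VC [16, 34, 18]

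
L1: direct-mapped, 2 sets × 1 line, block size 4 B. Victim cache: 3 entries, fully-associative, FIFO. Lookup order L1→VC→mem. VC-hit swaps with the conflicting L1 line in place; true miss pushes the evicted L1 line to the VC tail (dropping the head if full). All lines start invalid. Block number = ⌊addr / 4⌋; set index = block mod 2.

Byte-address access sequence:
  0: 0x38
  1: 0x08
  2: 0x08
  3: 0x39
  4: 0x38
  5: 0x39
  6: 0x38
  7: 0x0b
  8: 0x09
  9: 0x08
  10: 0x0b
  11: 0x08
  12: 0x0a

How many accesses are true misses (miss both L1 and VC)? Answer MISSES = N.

MISSES = 2

  [0] addr=0x38 blk=14 s=0: MISS | VC []
  [1] addr=0x8 blk=2 s=0: MISS | VC [14]
  [2] addr=0x8 blk=2 s=0: L1-HIT | VC [14]
  [3] addr=0x39 blk=14 s=0: VC-HIT | VC [2]
  [4] addr=0x38 blk=14 s=0: L1-HIT | VC [2]
  [5] addr=0x39 blk=14 s=0: L1-HIT | VC [2]
  [6] addr=0x38 blk=14 s=0: L1-HIT | VC [2]
  [7] addr=0xb blk=2 s=0: VC-HIT | VC [14]
  [8] addr=0x9 blk=2 s=0: L1-HIT | VC [14]
  [9] addr=0x8 blk=2 s=0: L1-HIT | VC [14]
  [10] addr=0xb blk=2 s=0: L1-HIT | VC [14]
  [11] addr=0x8 blk=2 s=0: L1-HIT | VC [14]
  [12] addr=0xa blk=2 s=0: L1-HIT | VC [14]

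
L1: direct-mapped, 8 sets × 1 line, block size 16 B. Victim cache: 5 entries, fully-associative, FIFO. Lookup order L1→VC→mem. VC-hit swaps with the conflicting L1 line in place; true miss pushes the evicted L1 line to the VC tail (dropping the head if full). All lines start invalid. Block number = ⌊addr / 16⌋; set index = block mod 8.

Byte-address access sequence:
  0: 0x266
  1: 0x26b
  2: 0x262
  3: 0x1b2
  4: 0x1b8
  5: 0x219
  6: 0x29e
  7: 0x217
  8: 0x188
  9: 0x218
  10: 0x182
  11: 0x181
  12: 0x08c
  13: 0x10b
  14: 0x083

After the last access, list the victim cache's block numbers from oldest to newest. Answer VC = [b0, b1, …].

VC = [41, 24, 16]

0: 0x266 (blk 38, set 6) → MISS  vc=[]
1: 0x26b (blk 38, set 6) → L1-HIT  vc=[]
2: 0x262 (blk 38, set 6) → L1-HIT  vc=[]
3: 0x1b2 (blk 27, set 3) → MISS  vc=[]
4: 0x1b8 (blk 27, set 3) → L1-HIT  vc=[]
5: 0x219 (blk 33, set 1) → MISS  vc=[]
6: 0x29e (blk 41, set 1) → MISS  vc=[33]
7: 0x217 (blk 33, set 1) → VC-HIT  vc=[41]
8: 0x188 (blk 24, set 0) → MISS  vc=[41]
9: 0x218 (blk 33, set 1) → L1-HIT  vc=[41]
10: 0x182 (blk 24, set 0) → L1-HIT  vc=[41]
11: 0x181 (blk 24, set 0) → L1-HIT  vc=[41]
12: 0x8c (blk 8, set 0) → MISS  vc=[41, 24]
13: 0x10b (blk 16, set 0) → MISS  vc=[41, 24, 8]
14: 0x83 (blk 8, set 0) → VC-HIT  vc=[41, 24, 16]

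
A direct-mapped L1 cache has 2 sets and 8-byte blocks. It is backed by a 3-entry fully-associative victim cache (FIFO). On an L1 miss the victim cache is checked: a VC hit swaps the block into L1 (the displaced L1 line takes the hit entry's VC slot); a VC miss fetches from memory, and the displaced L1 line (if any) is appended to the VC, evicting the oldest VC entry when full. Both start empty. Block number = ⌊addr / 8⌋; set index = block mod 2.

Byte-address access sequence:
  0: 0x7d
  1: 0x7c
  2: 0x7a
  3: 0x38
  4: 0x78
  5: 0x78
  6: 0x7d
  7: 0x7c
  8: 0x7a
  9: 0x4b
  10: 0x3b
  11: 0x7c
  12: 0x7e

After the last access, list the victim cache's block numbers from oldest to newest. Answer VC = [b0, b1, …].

VC = [9, 7]

0: 0x7d (blk 15, set 1) → MISS  vc=[]
1: 0x7c (blk 15, set 1) → L1-HIT  vc=[]
2: 0x7a (blk 15, set 1) → L1-HIT  vc=[]
3: 0x38 (blk 7, set 1) → MISS  vc=[15]
4: 0x78 (blk 15, set 1) → VC-HIT  vc=[7]
5: 0x78 (blk 15, set 1) → L1-HIT  vc=[7]
6: 0x7d (blk 15, set 1) → L1-HIT  vc=[7]
7: 0x7c (blk 15, set 1) → L1-HIT  vc=[7]
8: 0x7a (blk 15, set 1) → L1-HIT  vc=[7]
9: 0x4b (blk 9, set 1) → MISS  vc=[7, 15]
10: 0x3b (blk 7, set 1) → VC-HIT  vc=[9, 15]
11: 0x7c (blk 15, set 1) → VC-HIT  vc=[9, 7]
12: 0x7e (blk 15, set 1) → L1-HIT  vc=[9, 7]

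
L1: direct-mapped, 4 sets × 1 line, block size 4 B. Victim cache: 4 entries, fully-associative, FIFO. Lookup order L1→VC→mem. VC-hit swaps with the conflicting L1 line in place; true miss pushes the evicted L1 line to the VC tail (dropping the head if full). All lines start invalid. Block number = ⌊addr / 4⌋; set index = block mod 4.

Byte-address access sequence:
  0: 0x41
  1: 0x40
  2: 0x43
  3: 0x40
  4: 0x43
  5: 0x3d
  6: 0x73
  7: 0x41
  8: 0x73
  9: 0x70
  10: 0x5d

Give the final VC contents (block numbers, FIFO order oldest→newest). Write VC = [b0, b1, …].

VC = [16, 15]

#0 0x41→b16/s0 MISS; vc=[]
#1 0x40→b16/s0 L1-HIT; vc=[]
#2 0x43→b16/s0 L1-HIT; vc=[]
#3 0x40→b16/s0 L1-HIT; vc=[]
#4 0x43→b16/s0 L1-HIT; vc=[]
#5 0x3d→b15/s3 MISS; vc=[]
#6 0x73→b28/s0 MISS; vc=[16]
#7 0x41→b16/s0 VC-HIT; vc=[28]
#8 0x73→b28/s0 VC-HIT; vc=[16]
#9 0x70→b28/s0 L1-HIT; vc=[16]
#10 0x5d→b23/s3 MISS; vc=[16,15]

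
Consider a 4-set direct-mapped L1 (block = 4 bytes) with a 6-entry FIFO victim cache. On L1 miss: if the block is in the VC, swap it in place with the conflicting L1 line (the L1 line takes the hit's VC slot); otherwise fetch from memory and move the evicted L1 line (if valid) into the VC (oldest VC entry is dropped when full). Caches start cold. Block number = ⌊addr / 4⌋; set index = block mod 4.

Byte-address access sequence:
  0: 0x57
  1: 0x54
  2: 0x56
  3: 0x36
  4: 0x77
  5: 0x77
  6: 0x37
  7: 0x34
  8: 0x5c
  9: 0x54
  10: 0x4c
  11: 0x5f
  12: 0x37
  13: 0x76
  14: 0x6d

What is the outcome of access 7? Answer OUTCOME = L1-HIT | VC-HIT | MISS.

0: 0x57 (blk 21, set 1) → MISS  vc=[]
1: 0x54 (blk 21, set 1) → L1-HIT  vc=[]
2: 0x56 (blk 21, set 1) → L1-HIT  vc=[]
3: 0x36 (blk 13, set 1) → MISS  vc=[21]
4: 0x77 (blk 29, set 1) → MISS  vc=[21, 13]
5: 0x77 (blk 29, set 1) → L1-HIT  vc=[21, 13]
6: 0x37 (blk 13, set 1) → VC-HIT  vc=[21, 29]
7: 0x34 (blk 13, set 1) → L1-HIT  vc=[21, 29]
8: 0x5c (blk 23, set 3) → MISS  vc=[21, 29]
9: 0x54 (blk 21, set 1) → VC-HIT  vc=[13, 29]
10: 0x4c (blk 19, set 3) → MISS  vc=[13, 29, 23]
11: 0x5f (blk 23, set 3) → VC-HIT  vc=[13, 29, 19]
12: 0x37 (blk 13, set 1) → VC-HIT  vc=[21, 29, 19]
13: 0x76 (blk 29, set 1) → VC-HIT  vc=[21, 13, 19]
14: 0x6d (blk 27, set 3) → MISS  vc=[21, 13, 19, 23]

OUTCOME = L1-HIT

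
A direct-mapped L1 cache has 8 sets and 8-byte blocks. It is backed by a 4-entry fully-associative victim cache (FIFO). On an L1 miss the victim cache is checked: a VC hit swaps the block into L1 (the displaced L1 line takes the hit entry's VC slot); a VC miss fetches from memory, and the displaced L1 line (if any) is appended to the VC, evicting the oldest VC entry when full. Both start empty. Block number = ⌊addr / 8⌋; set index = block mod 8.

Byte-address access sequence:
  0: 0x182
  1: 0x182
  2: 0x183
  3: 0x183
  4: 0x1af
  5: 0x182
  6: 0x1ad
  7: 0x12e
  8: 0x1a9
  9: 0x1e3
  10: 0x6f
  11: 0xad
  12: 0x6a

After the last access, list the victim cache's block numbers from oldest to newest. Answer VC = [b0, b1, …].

  [0] addr=0x182 blk=48 s=0: MISS | VC []
  [1] addr=0x182 blk=48 s=0: L1-HIT | VC []
  [2] addr=0x183 blk=48 s=0: L1-HIT | VC []
  [3] addr=0x183 blk=48 s=0: L1-HIT | VC []
  [4] addr=0x1af blk=53 s=5: MISS | VC []
  [5] addr=0x182 blk=48 s=0: L1-HIT | VC []
  [6] addr=0x1ad blk=53 s=5: L1-HIT | VC []
  [7] addr=0x12e blk=37 s=5: MISS | VC [53]
  [8] addr=0x1a9 blk=53 s=5: VC-HIT | VC [37]
  [9] addr=0x1e3 blk=60 s=4: MISS | VC [37]
  [10] addr=0x6f blk=13 s=5: MISS | VC [37, 53]
  [11] addr=0xad blk=21 s=5: MISS | VC [37, 53, 13]
  [12] addr=0x6a blk=13 s=5: VC-HIT | VC [37, 53, 21]

VC = [37, 53, 21]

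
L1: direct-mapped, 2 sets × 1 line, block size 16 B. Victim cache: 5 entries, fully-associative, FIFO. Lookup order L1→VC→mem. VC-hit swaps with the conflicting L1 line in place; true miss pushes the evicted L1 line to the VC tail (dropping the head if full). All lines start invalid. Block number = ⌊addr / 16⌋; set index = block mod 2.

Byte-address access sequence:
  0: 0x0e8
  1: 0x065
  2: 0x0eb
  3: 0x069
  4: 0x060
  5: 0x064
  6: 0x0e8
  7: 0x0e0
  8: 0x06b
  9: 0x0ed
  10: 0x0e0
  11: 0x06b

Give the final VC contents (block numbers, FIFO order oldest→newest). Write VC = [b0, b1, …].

0: 0xe8 (blk 14, set 0) → MISS  vc=[]
1: 0x65 (blk 6, set 0) → MISS  vc=[14]
2: 0xeb (blk 14, set 0) → VC-HIT  vc=[6]
3: 0x69 (blk 6, set 0) → VC-HIT  vc=[14]
4: 0x60 (blk 6, set 0) → L1-HIT  vc=[14]
5: 0x64 (blk 6, set 0) → L1-HIT  vc=[14]
6: 0xe8 (blk 14, set 0) → VC-HIT  vc=[6]
7: 0xe0 (blk 14, set 0) → L1-HIT  vc=[6]
8: 0x6b (blk 6, set 0) → VC-HIT  vc=[14]
9: 0xed (blk 14, set 0) → VC-HIT  vc=[6]
10: 0xe0 (blk 14, set 0) → L1-HIT  vc=[6]
11: 0x6b (blk 6, set 0) → VC-HIT  vc=[14]

VC = [14]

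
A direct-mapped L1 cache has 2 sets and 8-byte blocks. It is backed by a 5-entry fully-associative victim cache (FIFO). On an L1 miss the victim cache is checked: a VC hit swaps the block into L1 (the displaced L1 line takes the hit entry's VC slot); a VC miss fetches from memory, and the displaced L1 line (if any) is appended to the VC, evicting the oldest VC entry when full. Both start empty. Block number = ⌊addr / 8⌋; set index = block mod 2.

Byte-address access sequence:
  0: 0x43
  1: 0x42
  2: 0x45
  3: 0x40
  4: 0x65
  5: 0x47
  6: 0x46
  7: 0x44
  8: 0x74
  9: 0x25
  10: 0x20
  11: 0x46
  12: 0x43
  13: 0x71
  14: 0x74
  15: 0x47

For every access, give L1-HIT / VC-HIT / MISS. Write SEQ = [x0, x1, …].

#0 0x43→b8/s0 MISS; vc=[]
#1 0x42→b8/s0 L1-HIT; vc=[]
#2 0x45→b8/s0 L1-HIT; vc=[]
#3 0x40→b8/s0 L1-HIT; vc=[]
#4 0x65→b12/s0 MISS; vc=[8]
#5 0x47→b8/s0 VC-HIT; vc=[12]
#6 0x46→b8/s0 L1-HIT; vc=[12]
#7 0x44→b8/s0 L1-HIT; vc=[12]
#8 0x74→b14/s0 MISS; vc=[12,8]
#9 0x25→b4/s0 MISS; vc=[12,8,14]
#10 0x20→b4/s0 L1-HIT; vc=[12,8,14]
#11 0x46→b8/s0 VC-HIT; vc=[12,4,14]
#12 0x43→b8/s0 L1-HIT; vc=[12,4,14]
#13 0x71→b14/s0 VC-HIT; vc=[12,4,8]
#14 0x74→b14/s0 L1-HIT; vc=[12,4,8]
#15 0x47→b8/s0 VC-HIT; vc=[12,4,14]

SEQ = [MISS, L1-HIT, L1-HIT, L1-HIT, MISS, VC-HIT, L1-HIT, L1-HIT, MISS, MISS, L1-HIT, VC-HIT, L1-HIT, VC-HIT, L1-HIT, VC-HIT]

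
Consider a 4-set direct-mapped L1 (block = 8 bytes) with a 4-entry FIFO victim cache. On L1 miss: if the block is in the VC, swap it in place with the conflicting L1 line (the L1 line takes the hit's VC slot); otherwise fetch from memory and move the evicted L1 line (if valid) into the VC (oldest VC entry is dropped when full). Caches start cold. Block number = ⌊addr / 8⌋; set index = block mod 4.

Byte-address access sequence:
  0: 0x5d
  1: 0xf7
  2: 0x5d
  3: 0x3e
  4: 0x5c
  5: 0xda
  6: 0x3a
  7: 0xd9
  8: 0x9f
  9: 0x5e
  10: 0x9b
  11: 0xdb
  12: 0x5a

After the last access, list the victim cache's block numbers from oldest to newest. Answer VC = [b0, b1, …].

  [0] addr=0x5d blk=11 s=3: MISS | VC []
  [1] addr=0xf7 blk=30 s=2: MISS | VC []
  [2] addr=0x5d blk=11 s=3: L1-HIT | VC []
  [3] addr=0x3e blk=7 s=3: MISS | VC [11]
  [4] addr=0x5c blk=11 s=3: VC-HIT | VC [7]
  [5] addr=0xda blk=27 s=3: MISS | VC [7, 11]
  [6] addr=0x3a blk=7 s=3: VC-HIT | VC [27, 11]
  [7] addr=0xd9 blk=27 s=3: VC-HIT | VC [7, 11]
  [8] addr=0x9f blk=19 s=3: MISS | VC [7, 11, 27]
  [9] addr=0x5e blk=11 s=3: VC-HIT | VC [7, 19, 27]
  [10] addr=0x9b blk=19 s=3: VC-HIT | VC [7, 11, 27]
  [11] addr=0xdb blk=27 s=3: VC-HIT | VC [7, 11, 19]
  [12] addr=0x5a blk=11 s=3: VC-HIT | VC [7, 27, 19]

VC = [7, 27, 19]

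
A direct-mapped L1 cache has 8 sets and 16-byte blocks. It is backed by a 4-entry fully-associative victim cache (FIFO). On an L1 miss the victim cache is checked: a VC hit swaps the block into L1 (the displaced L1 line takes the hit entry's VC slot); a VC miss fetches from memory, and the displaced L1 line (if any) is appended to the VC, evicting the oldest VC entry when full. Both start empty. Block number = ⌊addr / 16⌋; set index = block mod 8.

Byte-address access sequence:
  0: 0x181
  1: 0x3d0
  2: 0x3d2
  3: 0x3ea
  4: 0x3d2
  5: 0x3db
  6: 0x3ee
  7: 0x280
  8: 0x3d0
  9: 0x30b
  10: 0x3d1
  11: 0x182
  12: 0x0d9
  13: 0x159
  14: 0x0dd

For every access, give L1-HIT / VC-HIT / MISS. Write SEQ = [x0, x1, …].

#0 0x181→b24/s0 MISS; vc=[]
#1 0x3d0→b61/s5 MISS; vc=[]
#2 0x3d2→b61/s5 L1-HIT; vc=[]
#3 0x3ea→b62/s6 MISS; vc=[]
#4 0x3d2→b61/s5 L1-HIT; vc=[]
#5 0x3db→b61/s5 L1-HIT; vc=[]
#6 0x3ee→b62/s6 L1-HIT; vc=[]
#7 0x280→b40/s0 MISS; vc=[24]
#8 0x3d0→b61/s5 L1-HIT; vc=[24]
#9 0x30b→b48/s0 MISS; vc=[24,40]
#10 0x3d1→b61/s5 L1-HIT; vc=[24,40]
#11 0x182→b24/s0 VC-HIT; vc=[48,40]
#12 0xd9→b13/s5 MISS; vc=[48,40,61]
#13 0x159→b21/s5 MISS; vc=[48,40,61,13]
#14 0xdd→b13/s5 VC-HIT; vc=[48,40,61,21]

SEQ = [MISS, MISS, L1-HIT, MISS, L1-HIT, L1-HIT, L1-HIT, MISS, L1-HIT, MISS, L1-HIT, VC-HIT, MISS, MISS, VC-HIT]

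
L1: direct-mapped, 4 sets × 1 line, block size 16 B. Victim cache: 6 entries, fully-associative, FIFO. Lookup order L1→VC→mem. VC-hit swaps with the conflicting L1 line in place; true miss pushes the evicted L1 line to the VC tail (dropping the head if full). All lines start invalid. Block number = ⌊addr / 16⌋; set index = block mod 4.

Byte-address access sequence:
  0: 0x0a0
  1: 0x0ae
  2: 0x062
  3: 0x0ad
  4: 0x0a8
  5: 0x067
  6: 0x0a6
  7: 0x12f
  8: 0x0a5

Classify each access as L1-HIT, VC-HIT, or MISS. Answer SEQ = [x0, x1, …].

SEQ = [MISS, L1-HIT, MISS, VC-HIT, L1-HIT, VC-HIT, VC-HIT, MISS, VC-HIT]

  [0] addr=0xa0 blk=10 s=2: MISS | VC []
  [1] addr=0xae blk=10 s=2: L1-HIT | VC []
  [2] addr=0x62 blk=6 s=2: MISS | VC [10]
  [3] addr=0xad blk=10 s=2: VC-HIT | VC [6]
  [4] addr=0xa8 blk=10 s=2: L1-HIT | VC [6]
  [5] addr=0x67 blk=6 s=2: VC-HIT | VC [10]
  [6] addr=0xa6 blk=10 s=2: VC-HIT | VC [6]
  [7] addr=0x12f blk=18 s=2: MISS | VC [6, 10]
  [8] addr=0xa5 blk=10 s=2: VC-HIT | VC [6, 18]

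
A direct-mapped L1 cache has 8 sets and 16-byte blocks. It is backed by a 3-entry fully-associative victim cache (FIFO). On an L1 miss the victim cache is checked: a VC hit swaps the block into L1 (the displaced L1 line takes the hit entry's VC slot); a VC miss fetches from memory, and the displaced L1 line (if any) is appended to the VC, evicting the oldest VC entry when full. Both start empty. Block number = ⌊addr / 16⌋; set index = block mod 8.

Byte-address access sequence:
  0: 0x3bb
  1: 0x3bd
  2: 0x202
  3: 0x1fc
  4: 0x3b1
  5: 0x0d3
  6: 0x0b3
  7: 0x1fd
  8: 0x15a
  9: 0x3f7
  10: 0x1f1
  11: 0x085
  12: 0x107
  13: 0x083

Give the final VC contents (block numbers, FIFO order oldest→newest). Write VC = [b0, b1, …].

VC = [63, 32, 16]

#0 0x3bb→b59/s3 MISS; vc=[]
#1 0x3bd→b59/s3 L1-HIT; vc=[]
#2 0x202→b32/s0 MISS; vc=[]
#3 0x1fc→b31/s7 MISS; vc=[]
#4 0x3b1→b59/s3 L1-HIT; vc=[]
#5 0xd3→b13/s5 MISS; vc=[]
#6 0xb3→b11/s3 MISS; vc=[59]
#7 0x1fd→b31/s7 L1-HIT; vc=[59]
#8 0x15a→b21/s5 MISS; vc=[59,13]
#9 0x3f7→b63/s7 MISS; vc=[59,13,31]
#10 0x1f1→b31/s7 VC-HIT; vc=[59,13,63]
#11 0x85→b8/s0 MISS; vc=[13,63,32]
#12 0x107→b16/s0 MISS; vc=[63,32,8]
#13 0x83→b8/s0 VC-HIT; vc=[63,32,16]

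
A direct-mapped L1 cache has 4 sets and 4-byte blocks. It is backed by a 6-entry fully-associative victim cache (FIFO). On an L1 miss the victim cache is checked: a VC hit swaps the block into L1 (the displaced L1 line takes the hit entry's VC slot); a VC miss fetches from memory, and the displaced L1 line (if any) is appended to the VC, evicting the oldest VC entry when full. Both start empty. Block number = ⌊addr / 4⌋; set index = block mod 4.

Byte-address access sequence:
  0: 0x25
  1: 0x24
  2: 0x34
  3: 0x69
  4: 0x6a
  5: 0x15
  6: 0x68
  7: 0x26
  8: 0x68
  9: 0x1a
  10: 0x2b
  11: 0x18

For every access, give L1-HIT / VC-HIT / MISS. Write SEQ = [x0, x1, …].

SEQ = [MISS, L1-HIT, MISS, MISS, L1-HIT, MISS, L1-HIT, VC-HIT, L1-HIT, MISS, MISS, VC-HIT]

  [0] addr=0x25 blk=9 s=1: MISS | VC []
  [1] addr=0x24 blk=9 s=1: L1-HIT | VC []
  [2] addr=0x34 blk=13 s=1: MISS | VC [9]
  [3] addr=0x69 blk=26 s=2: MISS | VC [9]
  [4] addr=0x6a blk=26 s=2: L1-HIT | VC [9]
  [5] addr=0x15 blk=5 s=1: MISS | VC [9, 13]
  [6] addr=0x68 blk=26 s=2: L1-HIT | VC [9, 13]
  [7] addr=0x26 blk=9 s=1: VC-HIT | VC [5, 13]
  [8] addr=0x68 blk=26 s=2: L1-HIT | VC [5, 13]
  [9] addr=0x1a blk=6 s=2: MISS | VC [5, 13, 26]
  [10] addr=0x2b blk=10 s=2: MISS | VC [5, 13, 26, 6]
  [11] addr=0x18 blk=6 s=2: VC-HIT | VC [5, 13, 26, 10]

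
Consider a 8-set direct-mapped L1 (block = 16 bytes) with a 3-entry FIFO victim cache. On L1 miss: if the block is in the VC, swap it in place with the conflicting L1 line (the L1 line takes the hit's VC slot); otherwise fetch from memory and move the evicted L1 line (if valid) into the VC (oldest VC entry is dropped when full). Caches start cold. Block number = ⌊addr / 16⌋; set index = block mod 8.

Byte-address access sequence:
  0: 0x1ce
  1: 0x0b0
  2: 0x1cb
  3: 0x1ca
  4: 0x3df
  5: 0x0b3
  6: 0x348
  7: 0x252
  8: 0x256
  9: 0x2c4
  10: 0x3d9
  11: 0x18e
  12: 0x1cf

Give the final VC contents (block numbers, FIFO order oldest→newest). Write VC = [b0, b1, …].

VC = [44, 37, 52]

  [0] addr=0x1ce blk=28 s=4: MISS | VC []
  [1] addr=0xb0 blk=11 s=3: MISS | VC []
  [2] addr=0x1cb blk=28 s=4: L1-HIT | VC []
  [3] addr=0x1ca blk=28 s=4: L1-HIT | VC []
  [4] addr=0x3df blk=61 s=5: MISS | VC []
  [5] addr=0xb3 blk=11 s=3: L1-HIT | VC []
  [6] addr=0x348 blk=52 s=4: MISS | VC [28]
  [7] addr=0x252 blk=37 s=5: MISS | VC [28, 61]
  [8] addr=0x256 blk=37 s=5: L1-HIT | VC [28, 61]
  [9] addr=0x2c4 blk=44 s=4: MISS | VC [28, 61, 52]
  [10] addr=0x3d9 blk=61 s=5: VC-HIT | VC [28, 37, 52]
  [11] addr=0x18e blk=24 s=0: MISS | VC [28, 37, 52]
  [12] addr=0x1cf blk=28 s=4: VC-HIT | VC [44, 37, 52]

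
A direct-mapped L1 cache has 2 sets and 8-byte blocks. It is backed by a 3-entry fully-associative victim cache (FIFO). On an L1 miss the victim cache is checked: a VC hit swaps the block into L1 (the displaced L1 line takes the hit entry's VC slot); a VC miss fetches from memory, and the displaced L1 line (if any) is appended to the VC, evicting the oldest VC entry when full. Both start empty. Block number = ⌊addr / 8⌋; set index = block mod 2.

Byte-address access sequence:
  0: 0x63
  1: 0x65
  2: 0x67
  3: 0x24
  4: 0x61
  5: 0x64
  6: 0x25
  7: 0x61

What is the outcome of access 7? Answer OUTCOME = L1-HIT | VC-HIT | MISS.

OUTCOME = VC-HIT

#0 0x63→b12/s0 MISS; vc=[]
#1 0x65→b12/s0 L1-HIT; vc=[]
#2 0x67→b12/s0 L1-HIT; vc=[]
#3 0x24→b4/s0 MISS; vc=[12]
#4 0x61→b12/s0 VC-HIT; vc=[4]
#5 0x64→b12/s0 L1-HIT; vc=[4]
#6 0x25→b4/s0 VC-HIT; vc=[12]
#7 0x61→b12/s0 VC-HIT; vc=[4]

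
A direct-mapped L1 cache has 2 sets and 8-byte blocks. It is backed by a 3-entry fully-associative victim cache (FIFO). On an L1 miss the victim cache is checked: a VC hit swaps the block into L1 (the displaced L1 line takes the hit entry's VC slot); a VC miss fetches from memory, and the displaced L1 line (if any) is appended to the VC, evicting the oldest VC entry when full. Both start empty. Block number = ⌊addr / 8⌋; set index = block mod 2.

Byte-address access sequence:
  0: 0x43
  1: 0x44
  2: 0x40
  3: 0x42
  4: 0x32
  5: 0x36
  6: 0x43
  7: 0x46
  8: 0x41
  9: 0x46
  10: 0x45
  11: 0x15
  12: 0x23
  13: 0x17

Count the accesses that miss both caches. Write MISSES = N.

0: 0x43 (blk 8, set 0) → MISS  vc=[]
1: 0x44 (blk 8, set 0) → L1-HIT  vc=[]
2: 0x40 (blk 8, set 0) → L1-HIT  vc=[]
3: 0x42 (blk 8, set 0) → L1-HIT  vc=[]
4: 0x32 (blk 6, set 0) → MISS  vc=[8]
5: 0x36 (blk 6, set 0) → L1-HIT  vc=[8]
6: 0x43 (blk 8, set 0) → VC-HIT  vc=[6]
7: 0x46 (blk 8, set 0) → L1-HIT  vc=[6]
8: 0x41 (blk 8, set 0) → L1-HIT  vc=[6]
9: 0x46 (blk 8, set 0) → L1-HIT  vc=[6]
10: 0x45 (blk 8, set 0) → L1-HIT  vc=[6]
11: 0x15 (blk 2, set 0) → MISS  vc=[6, 8]
12: 0x23 (blk 4, set 0) → MISS  vc=[6, 8, 2]
13: 0x17 (blk 2, set 0) → VC-HIT  vc=[6, 8, 4]

MISSES = 4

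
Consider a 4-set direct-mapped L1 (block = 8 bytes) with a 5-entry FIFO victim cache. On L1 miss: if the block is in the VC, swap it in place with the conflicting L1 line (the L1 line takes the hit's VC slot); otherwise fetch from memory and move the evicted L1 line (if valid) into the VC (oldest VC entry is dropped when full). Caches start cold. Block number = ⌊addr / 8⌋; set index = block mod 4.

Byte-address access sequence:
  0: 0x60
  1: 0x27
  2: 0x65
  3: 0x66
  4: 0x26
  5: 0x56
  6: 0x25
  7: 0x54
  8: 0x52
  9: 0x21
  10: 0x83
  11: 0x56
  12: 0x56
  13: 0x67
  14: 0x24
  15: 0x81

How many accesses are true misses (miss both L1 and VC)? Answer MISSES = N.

  [0] addr=0x60 blk=12 s=0: MISS | VC []
  [1] addr=0x27 blk=4 s=0: MISS | VC [12]
  [2] addr=0x65 blk=12 s=0: VC-HIT | VC [4]
  [3] addr=0x66 blk=12 s=0: L1-HIT | VC [4]
  [4] addr=0x26 blk=4 s=0: VC-HIT | VC [12]
  [5] addr=0x56 blk=10 s=2: MISS | VC [12]
  [6] addr=0x25 blk=4 s=0: L1-HIT | VC [12]
  [7] addr=0x54 blk=10 s=2: L1-HIT | VC [12]
  [8] addr=0x52 blk=10 s=2: L1-HIT | VC [12]
  [9] addr=0x21 blk=4 s=0: L1-HIT | VC [12]
  [10] addr=0x83 blk=16 s=0: MISS | VC [12, 4]
  [11] addr=0x56 blk=10 s=2: L1-HIT | VC [12, 4]
  [12] addr=0x56 blk=10 s=2: L1-HIT | VC [12, 4]
  [13] addr=0x67 blk=12 s=0: VC-HIT | VC [16, 4]
  [14] addr=0x24 blk=4 s=0: VC-HIT | VC [16, 12]
  [15] addr=0x81 blk=16 s=0: VC-HIT | VC [4, 12]

MISSES = 4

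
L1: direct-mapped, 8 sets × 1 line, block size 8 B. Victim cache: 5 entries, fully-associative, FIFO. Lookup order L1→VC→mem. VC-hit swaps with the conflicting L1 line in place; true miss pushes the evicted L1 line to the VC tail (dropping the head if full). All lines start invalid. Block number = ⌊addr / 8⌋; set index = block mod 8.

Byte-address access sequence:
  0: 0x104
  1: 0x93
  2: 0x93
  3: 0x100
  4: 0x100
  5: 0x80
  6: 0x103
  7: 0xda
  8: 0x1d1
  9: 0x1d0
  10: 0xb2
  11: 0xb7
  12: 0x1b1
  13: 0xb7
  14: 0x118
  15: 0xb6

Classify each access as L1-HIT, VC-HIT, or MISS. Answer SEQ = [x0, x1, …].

  [0] addr=0x104 blk=32 s=0: MISS | VC []
  [1] addr=0x93 blk=18 s=2: MISS | VC []
  [2] addr=0x93 blk=18 s=2: L1-HIT | VC []
  [3] addr=0x100 blk=32 s=0: L1-HIT | VC []
  [4] addr=0x100 blk=32 s=0: L1-HIT | VC []
  [5] addr=0x80 blk=16 s=0: MISS | VC [32]
  [6] addr=0x103 blk=32 s=0: VC-HIT | VC [16]
  [7] addr=0xda blk=27 s=3: MISS | VC [16]
  [8] addr=0x1d1 blk=58 s=2: MISS | VC [16, 18]
  [9] addr=0x1d0 blk=58 s=2: L1-HIT | VC [16, 18]
  [10] addr=0xb2 blk=22 s=6: MISS | VC [16, 18]
  [11] addr=0xb7 blk=22 s=6: L1-HIT | VC [16, 18]
  [12] addr=0x1b1 blk=54 s=6: MISS | VC [16, 18, 22]
  [13] addr=0xb7 blk=22 s=6: VC-HIT | VC [16, 18, 54]
  [14] addr=0x118 blk=35 s=3: MISS | VC [16, 18, 54, 27]
  [15] addr=0xb6 blk=22 s=6: L1-HIT | VC [16, 18, 54, 27]

SEQ = [MISS, MISS, L1-HIT, L1-HIT, L1-HIT, MISS, VC-HIT, MISS, MISS, L1-HIT, MISS, L1-HIT, MISS, VC-HIT, MISS, L1-HIT]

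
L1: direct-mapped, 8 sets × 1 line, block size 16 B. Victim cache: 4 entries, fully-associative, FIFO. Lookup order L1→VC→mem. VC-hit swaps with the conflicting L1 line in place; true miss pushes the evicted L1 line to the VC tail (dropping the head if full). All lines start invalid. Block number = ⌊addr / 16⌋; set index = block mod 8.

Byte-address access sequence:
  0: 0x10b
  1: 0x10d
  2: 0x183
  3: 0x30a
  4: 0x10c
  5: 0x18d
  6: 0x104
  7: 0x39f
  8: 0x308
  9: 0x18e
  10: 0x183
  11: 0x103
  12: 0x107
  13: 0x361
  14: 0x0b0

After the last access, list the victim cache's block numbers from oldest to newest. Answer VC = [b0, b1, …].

VC = [24, 48]

  [0] addr=0x10b blk=16 s=0: MISS | VC []
  [1] addr=0x10d blk=16 s=0: L1-HIT | VC []
  [2] addr=0x183 blk=24 s=0: MISS | VC [16]
  [3] addr=0x30a blk=48 s=0: MISS | VC [16, 24]
  [4] addr=0x10c blk=16 s=0: VC-HIT | VC [48, 24]
  [5] addr=0x18d blk=24 s=0: VC-HIT | VC [48, 16]
  [6] addr=0x104 blk=16 s=0: VC-HIT | VC [48, 24]
  [7] addr=0x39f blk=57 s=1: MISS | VC [48, 24]
  [8] addr=0x308 blk=48 s=0: VC-HIT | VC [16, 24]
  [9] addr=0x18e blk=24 s=0: VC-HIT | VC [16, 48]
  [10] addr=0x183 blk=24 s=0: L1-HIT | VC [16, 48]
  [11] addr=0x103 blk=16 s=0: VC-HIT | VC [24, 48]
  [12] addr=0x107 blk=16 s=0: L1-HIT | VC [24, 48]
  [13] addr=0x361 blk=54 s=6: MISS | VC [24, 48]
  [14] addr=0xb0 blk=11 s=3: MISS | VC [24, 48]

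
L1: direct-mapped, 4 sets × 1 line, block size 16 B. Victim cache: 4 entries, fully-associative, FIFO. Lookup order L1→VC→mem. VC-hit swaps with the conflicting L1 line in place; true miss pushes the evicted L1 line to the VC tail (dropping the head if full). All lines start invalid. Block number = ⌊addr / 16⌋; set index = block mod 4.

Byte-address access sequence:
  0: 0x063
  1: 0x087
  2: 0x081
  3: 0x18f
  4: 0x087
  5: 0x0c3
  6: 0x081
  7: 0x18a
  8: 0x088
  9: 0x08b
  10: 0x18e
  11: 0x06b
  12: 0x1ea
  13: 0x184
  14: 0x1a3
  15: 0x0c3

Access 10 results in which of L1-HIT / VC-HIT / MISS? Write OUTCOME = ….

OUTCOME = VC-HIT

#0 0x63→b6/s2 MISS; vc=[]
#1 0x87→b8/s0 MISS; vc=[]
#2 0x81→b8/s0 L1-HIT; vc=[]
#3 0x18f→b24/s0 MISS; vc=[8]
#4 0x87→b8/s0 VC-HIT; vc=[24]
#5 0xc3→b12/s0 MISS; vc=[24,8]
#6 0x81→b8/s0 VC-HIT; vc=[24,12]
#7 0x18a→b24/s0 VC-HIT; vc=[8,12]
#8 0x88→b8/s0 VC-HIT; vc=[24,12]
#9 0x8b→b8/s0 L1-HIT; vc=[24,12]
#10 0x18e→b24/s0 VC-HIT; vc=[8,12]
#11 0x6b→b6/s2 L1-HIT; vc=[8,12]
#12 0x1ea→b30/s2 MISS; vc=[8,12,6]
#13 0x184→b24/s0 L1-HIT; vc=[8,12,6]
#14 0x1a3→b26/s2 MISS; vc=[8,12,6,30]
#15 0xc3→b12/s0 VC-HIT; vc=[8,24,6,30]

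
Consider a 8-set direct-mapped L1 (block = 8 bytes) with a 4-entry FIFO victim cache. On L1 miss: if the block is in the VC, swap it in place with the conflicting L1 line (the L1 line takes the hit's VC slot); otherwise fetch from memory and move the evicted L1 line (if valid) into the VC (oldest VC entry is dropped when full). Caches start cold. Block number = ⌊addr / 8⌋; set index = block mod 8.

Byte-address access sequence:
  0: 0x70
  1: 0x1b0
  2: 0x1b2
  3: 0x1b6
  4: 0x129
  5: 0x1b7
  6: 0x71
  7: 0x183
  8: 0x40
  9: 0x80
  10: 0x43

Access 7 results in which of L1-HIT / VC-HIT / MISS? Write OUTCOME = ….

OUTCOME = MISS

  [0] addr=0x70 blk=14 s=6: MISS | VC []
  [1] addr=0x1b0 blk=54 s=6: MISS | VC [14]
  [2] addr=0x1b2 blk=54 s=6: L1-HIT | VC [14]
  [3] addr=0x1b6 blk=54 s=6: L1-HIT | VC [14]
  [4] addr=0x129 blk=37 s=5: MISS | VC [14]
  [5] addr=0x1b7 blk=54 s=6: L1-HIT | VC [14]
  [6] addr=0x71 blk=14 s=6: VC-HIT | VC [54]
  [7] addr=0x183 blk=48 s=0: MISS | VC [54]
  [8] addr=0x40 blk=8 s=0: MISS | VC [54, 48]
  [9] addr=0x80 blk=16 s=0: MISS | VC [54, 48, 8]
  [10] addr=0x43 blk=8 s=0: VC-HIT | VC [54, 48, 16]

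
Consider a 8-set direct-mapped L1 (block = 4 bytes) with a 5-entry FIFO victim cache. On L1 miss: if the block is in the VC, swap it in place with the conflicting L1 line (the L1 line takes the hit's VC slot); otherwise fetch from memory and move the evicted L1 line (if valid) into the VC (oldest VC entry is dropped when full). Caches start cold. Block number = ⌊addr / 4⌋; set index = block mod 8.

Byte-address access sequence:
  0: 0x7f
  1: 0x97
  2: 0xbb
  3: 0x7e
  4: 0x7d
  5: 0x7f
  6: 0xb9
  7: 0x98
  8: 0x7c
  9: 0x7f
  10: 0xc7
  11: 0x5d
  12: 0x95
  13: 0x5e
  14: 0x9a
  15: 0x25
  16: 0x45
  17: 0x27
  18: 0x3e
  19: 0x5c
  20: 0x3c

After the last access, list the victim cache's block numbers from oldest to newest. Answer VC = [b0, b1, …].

VC = [46, 31, 49, 17, 23]

  [0] addr=0x7f blk=31 s=7: MISS | VC []
  [1] addr=0x97 blk=37 s=5: MISS | VC []
  [2] addr=0xbb blk=46 s=6: MISS | VC []
  [3] addr=0x7e blk=31 s=7: L1-HIT | VC []
  [4] addr=0x7d blk=31 s=7: L1-HIT | VC []
  [5] addr=0x7f blk=31 s=7: L1-HIT | VC []
  [6] addr=0xb9 blk=46 s=6: L1-HIT | VC []
  [7] addr=0x98 blk=38 s=6: MISS | VC [46]
  [8] addr=0x7c blk=31 s=7: L1-HIT | VC [46]
  [9] addr=0x7f blk=31 s=7: L1-HIT | VC [46]
  [10] addr=0xc7 blk=49 s=1: MISS | VC [46]
  [11] addr=0x5d blk=23 s=7: MISS | VC [46, 31]
  [12] addr=0x95 blk=37 s=5: L1-HIT | VC [46, 31]
  [13] addr=0x5e blk=23 s=7: L1-HIT | VC [46, 31]
  [14] addr=0x9a blk=38 s=6: L1-HIT | VC [46, 31]
  [15] addr=0x25 blk=9 s=1: MISS | VC [46, 31, 49]
  [16] addr=0x45 blk=17 s=1: MISS | VC [46, 31, 49, 9]
  [17] addr=0x27 blk=9 s=1: VC-HIT | VC [46, 31, 49, 17]
  [18] addr=0x3e blk=15 s=7: MISS | VC [46, 31, 49, 17, 23]
  [19] addr=0x5c blk=23 s=7: VC-HIT | VC [46, 31, 49, 17, 15]
  [20] addr=0x3c blk=15 s=7: VC-HIT | VC [46, 31, 49, 17, 23]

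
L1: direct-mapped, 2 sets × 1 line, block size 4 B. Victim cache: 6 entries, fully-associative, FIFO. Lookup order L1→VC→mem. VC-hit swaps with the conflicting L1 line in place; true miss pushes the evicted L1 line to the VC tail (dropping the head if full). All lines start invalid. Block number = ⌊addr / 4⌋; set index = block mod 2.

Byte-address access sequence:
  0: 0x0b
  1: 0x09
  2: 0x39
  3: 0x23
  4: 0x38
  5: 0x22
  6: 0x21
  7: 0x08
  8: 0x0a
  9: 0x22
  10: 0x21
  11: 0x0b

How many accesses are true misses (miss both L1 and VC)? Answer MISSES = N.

0: 0xb (blk 2, set 0) → MISS  vc=[]
1: 0x9 (blk 2, set 0) → L1-HIT  vc=[]
2: 0x39 (blk 14, set 0) → MISS  vc=[2]
3: 0x23 (blk 8, set 0) → MISS  vc=[2, 14]
4: 0x38 (blk 14, set 0) → VC-HIT  vc=[2, 8]
5: 0x22 (blk 8, set 0) → VC-HIT  vc=[2, 14]
6: 0x21 (blk 8, set 0) → L1-HIT  vc=[2, 14]
7: 0x8 (blk 2, set 0) → VC-HIT  vc=[8, 14]
8: 0xa (blk 2, set 0) → L1-HIT  vc=[8, 14]
9: 0x22 (blk 8, set 0) → VC-HIT  vc=[2, 14]
10: 0x21 (blk 8, set 0) → L1-HIT  vc=[2, 14]
11: 0xb (blk 2, set 0) → VC-HIT  vc=[8, 14]

MISSES = 3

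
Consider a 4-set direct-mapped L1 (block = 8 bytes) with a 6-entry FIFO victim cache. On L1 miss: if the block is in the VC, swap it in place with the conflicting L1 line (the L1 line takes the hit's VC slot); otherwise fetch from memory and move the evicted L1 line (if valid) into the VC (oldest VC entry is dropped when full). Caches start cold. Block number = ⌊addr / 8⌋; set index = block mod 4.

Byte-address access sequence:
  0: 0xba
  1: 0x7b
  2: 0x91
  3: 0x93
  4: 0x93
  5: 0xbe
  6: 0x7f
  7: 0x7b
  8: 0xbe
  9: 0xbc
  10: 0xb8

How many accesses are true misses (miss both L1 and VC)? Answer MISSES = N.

MISSES = 3

0: 0xba (blk 23, set 3) → MISS  vc=[]
1: 0x7b (blk 15, set 3) → MISS  vc=[23]
2: 0x91 (blk 18, set 2) → MISS  vc=[23]
3: 0x93 (blk 18, set 2) → L1-HIT  vc=[23]
4: 0x93 (blk 18, set 2) → L1-HIT  vc=[23]
5: 0xbe (blk 23, set 3) → VC-HIT  vc=[15]
6: 0x7f (blk 15, set 3) → VC-HIT  vc=[23]
7: 0x7b (blk 15, set 3) → L1-HIT  vc=[23]
8: 0xbe (blk 23, set 3) → VC-HIT  vc=[15]
9: 0xbc (blk 23, set 3) → L1-HIT  vc=[15]
10: 0xb8 (blk 23, set 3) → L1-HIT  vc=[15]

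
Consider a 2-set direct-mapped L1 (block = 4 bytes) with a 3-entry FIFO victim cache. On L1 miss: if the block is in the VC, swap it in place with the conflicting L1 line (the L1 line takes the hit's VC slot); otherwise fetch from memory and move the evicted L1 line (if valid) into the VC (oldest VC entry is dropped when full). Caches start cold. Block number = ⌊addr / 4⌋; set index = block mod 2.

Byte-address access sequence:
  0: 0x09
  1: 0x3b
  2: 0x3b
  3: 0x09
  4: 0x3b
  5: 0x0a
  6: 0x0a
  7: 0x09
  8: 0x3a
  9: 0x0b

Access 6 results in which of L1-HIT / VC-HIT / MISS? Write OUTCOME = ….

OUTCOME = L1-HIT

#0 0x9→b2/s0 MISS; vc=[]
#1 0x3b→b14/s0 MISS; vc=[2]
#2 0x3b→b14/s0 L1-HIT; vc=[2]
#3 0x9→b2/s0 VC-HIT; vc=[14]
#4 0x3b→b14/s0 VC-HIT; vc=[2]
#5 0xa→b2/s0 VC-HIT; vc=[14]
#6 0xa→b2/s0 L1-HIT; vc=[14]
#7 0x9→b2/s0 L1-HIT; vc=[14]
#8 0x3a→b14/s0 VC-HIT; vc=[2]
#9 0xb→b2/s0 VC-HIT; vc=[14]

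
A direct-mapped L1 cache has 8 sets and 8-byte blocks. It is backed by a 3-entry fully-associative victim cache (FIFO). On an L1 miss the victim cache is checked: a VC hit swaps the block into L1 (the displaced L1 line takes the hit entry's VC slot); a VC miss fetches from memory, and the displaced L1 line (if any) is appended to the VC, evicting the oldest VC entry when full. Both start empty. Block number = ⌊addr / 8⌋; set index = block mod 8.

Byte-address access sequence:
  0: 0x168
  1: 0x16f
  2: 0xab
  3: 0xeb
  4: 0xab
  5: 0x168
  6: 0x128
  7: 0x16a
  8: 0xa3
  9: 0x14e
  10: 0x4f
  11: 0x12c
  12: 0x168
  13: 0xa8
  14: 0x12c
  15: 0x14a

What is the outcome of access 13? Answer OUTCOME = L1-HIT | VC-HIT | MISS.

  [0] addr=0x168 blk=45 s=5: MISS | VC []
  [1] addr=0x16f blk=45 s=5: L1-HIT | VC []
  [2] addr=0xab blk=21 s=5: MISS | VC [45]
  [3] addr=0xeb blk=29 s=5: MISS | VC [45, 21]
  [4] addr=0xab blk=21 s=5: VC-HIT | VC [45, 29]
  [5] addr=0x168 blk=45 s=5: VC-HIT | VC [21, 29]
  [6] addr=0x128 blk=37 s=5: MISS | VC [21, 29, 45]
  [7] addr=0x16a blk=45 s=5: VC-HIT | VC [21, 29, 37]
  [8] addr=0xa3 blk=20 s=4: MISS | VC [21, 29, 37]
  [9] addr=0x14e blk=41 s=1: MISS | VC [21, 29, 37]
  [10] addr=0x4f blk=9 s=1: MISS | VC [29, 37, 41]
  [11] addr=0x12c blk=37 s=5: VC-HIT | VC [29, 45, 41]
  [12] addr=0x168 blk=45 s=5: VC-HIT | VC [29, 37, 41]
  [13] addr=0xa8 blk=21 s=5: MISS | VC [37, 41, 45]
  [14] addr=0x12c blk=37 s=5: VC-HIT | VC [21, 41, 45]
  [15] addr=0x14a blk=41 s=1: VC-HIT | VC [21, 9, 45]

OUTCOME = MISS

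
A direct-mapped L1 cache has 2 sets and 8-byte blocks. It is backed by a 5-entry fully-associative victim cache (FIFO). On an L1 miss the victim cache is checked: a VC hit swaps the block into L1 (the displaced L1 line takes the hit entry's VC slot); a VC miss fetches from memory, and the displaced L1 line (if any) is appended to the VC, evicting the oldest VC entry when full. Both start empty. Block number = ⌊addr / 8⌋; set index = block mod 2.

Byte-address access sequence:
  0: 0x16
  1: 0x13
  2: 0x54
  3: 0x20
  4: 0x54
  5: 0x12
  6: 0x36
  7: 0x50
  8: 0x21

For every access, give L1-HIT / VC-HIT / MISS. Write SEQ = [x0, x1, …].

#0 0x16→b2/s0 MISS; vc=[]
#1 0x13→b2/s0 L1-HIT; vc=[]
#2 0x54→b10/s0 MISS; vc=[2]
#3 0x20→b4/s0 MISS; vc=[2,10]
#4 0x54→b10/s0 VC-HIT; vc=[2,4]
#5 0x12→b2/s0 VC-HIT; vc=[10,4]
#6 0x36→b6/s0 MISS; vc=[10,4,2]
#7 0x50→b10/s0 VC-HIT; vc=[6,4,2]
#8 0x21→b4/s0 VC-HIT; vc=[6,10,2]

SEQ = [MISS, L1-HIT, MISS, MISS, VC-HIT, VC-HIT, MISS, VC-HIT, VC-HIT]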